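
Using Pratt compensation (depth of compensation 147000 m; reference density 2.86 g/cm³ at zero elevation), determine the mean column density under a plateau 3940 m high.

Pratt balance: ρ_ref D = ρ (D + h).
ρ = ρ_ref D/(D + h) = 2.86 × 147000 m/(147000 m + 3940 m) = 2.79 g/cm³.

2.79 g/cm³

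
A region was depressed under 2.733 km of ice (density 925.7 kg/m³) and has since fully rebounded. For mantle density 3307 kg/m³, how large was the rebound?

0.765 km

Removing the load lets mantle flow back in; uplift u satisfies ρ_ice t = ρ_m u.
u = t ρ_ice/ρ_m = 2.733 km × 925.7/3307 = 0.765 km.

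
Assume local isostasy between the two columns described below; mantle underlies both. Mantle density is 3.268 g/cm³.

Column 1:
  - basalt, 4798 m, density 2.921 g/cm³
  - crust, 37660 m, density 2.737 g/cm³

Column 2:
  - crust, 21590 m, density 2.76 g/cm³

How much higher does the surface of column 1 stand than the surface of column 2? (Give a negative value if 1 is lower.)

For any compensation level in the mantle, the mantle terms cancel and isostasy reduces to e = (Σt_1 − Σt_2) − (Σ(ρt)_1 − Σ(ρt)_2) / ρ_m.
Σt_1 = 42458 m; Σt_2 = 21590 m; Σ(ρt)_1 = 117090.378; Σ(ρt)_2 = 59588.4 (in m·g/cm³).
e = (42458 − 21590) − (117090.378 − 59588.4) / 3.268 = 3270 m.

3270 m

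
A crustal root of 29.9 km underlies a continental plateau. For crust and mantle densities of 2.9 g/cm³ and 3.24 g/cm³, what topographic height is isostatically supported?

3.51 km

Isostatic balance requires: ρ_c h = (ρ_m − ρ_c) r.
h = r (ρ_m − ρ_c) / ρ_c = 29.9 km × (3.24 − 2.9) / 2.9 = 3.51 km.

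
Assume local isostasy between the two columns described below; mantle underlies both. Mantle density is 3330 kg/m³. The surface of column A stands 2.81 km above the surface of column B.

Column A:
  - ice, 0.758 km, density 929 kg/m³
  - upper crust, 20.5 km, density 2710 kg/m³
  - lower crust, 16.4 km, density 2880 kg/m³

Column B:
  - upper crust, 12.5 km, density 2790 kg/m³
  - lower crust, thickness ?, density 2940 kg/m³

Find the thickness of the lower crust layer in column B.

14.9 km

Take the compensation level at the base of the deeper column (depth z_c below the surface of column A) and equate Σ ρ_i t_i down to z_c; mantle fills any gap and the z_c terms cancel.
Column A: 0.758×929 + 20.5×2710 + 16.4×2880 + (z_c − 37.658)×3330
Column B: 2.81×0 + 12.5×2790 + x×2940 + (z_c − 2.81 − 12.5 − x)×3330
The z_c×3330 term appears on both sides and cancels. Collect the known terms of each column as K = Σ(ρt)_known − 3330 × (depth of known layers): K_A = 103491.182 − 3330×37.658 = −21909.958; K_B = 34875 − 3330×(2.81 + 12.5) = −16107.3.
Balance: K_A = K_B − x×(3330 − 2940), so x = (K_B − K_A)/(3330 − 2940) = 5802.66/390 = 14.9 km.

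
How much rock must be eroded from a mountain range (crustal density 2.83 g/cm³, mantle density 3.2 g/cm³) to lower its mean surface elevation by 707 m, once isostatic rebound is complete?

6110 m

Net drop Δ = e − u = e − e ρ_c/ρ_m = e (ρ_m − ρ_c)/ρ_m.
e = Δ ρ_m/(ρ_m − ρ_c) = 707 m × 3.2/0.37 = 6110 m.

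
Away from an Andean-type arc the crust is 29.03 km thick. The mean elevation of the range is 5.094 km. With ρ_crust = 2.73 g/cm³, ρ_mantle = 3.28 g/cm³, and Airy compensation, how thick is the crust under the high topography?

59.4 km

Root depth r = h ρ_c / (ρ_m − ρ_c) = 5.094 km × 2.73 / 0.55 = 25.28 km.
Total thickness = T + h + r = 29.03 km + 5.094 km + 25.28 km = 59.4 km.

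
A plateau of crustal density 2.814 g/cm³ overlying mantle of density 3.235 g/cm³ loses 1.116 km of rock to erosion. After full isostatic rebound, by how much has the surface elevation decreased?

Rebound u = e ρ_c/ρ_m = 1.116 km × 2.814/3.235 = 0.9708 km.
Net surface drop = e − u = 1.116 km − 0.9708 km = e (ρ_m − ρ_c)/ρ_m = 0.145 km.

0.145 km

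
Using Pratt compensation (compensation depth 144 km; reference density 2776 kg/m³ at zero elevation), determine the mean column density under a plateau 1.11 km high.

2750 kg/m³

Pratt balance: ρ_ref D = ρ (D + h).
ρ = ρ_ref D/(D + h) = 2776 × 144 km/(144 km + 1.11 km) = 2750 kg/m³.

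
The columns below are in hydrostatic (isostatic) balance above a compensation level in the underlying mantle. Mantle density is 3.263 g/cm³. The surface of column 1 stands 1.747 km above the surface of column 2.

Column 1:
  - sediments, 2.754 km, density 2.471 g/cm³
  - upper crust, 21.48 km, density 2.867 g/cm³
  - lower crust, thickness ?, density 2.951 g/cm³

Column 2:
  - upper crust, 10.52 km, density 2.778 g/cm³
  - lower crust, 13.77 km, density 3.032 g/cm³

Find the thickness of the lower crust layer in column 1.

Take the compensation level at the base of the deeper column (depth z_c below the surface of column 1) and equate Σ ρ_i t_i down to z_c; mantle fills any gap and the z_c terms cancel.
Column 1: 2.754×2.471 + 21.48×2.867 + x×2.951 + (z_c − 24.234 − x)×3.263
Column 2: 1.747×0 + 10.52×2.778 + 13.77×3.032 + (z_c − 1.747 − 24.29)×3.263
The z_c×3.263 term appears on both sides and cancels. Collect the known terms of each column as K = Σ(ρt)_known − 3.263 × (depth of known layers): K_1 = 68.388294 − 3.263×24.234 = −10.687248; K_2 = 70.9752 − 3.263×(1.747 + 24.29) = −13.983531.
Balance: K_1 − x×(3.263 − 2.951) = K_2, so x = (K_1 − K_2)/(3.263 − 2.951) = 3.29628/0.312 = 10.6 km.

10.6 km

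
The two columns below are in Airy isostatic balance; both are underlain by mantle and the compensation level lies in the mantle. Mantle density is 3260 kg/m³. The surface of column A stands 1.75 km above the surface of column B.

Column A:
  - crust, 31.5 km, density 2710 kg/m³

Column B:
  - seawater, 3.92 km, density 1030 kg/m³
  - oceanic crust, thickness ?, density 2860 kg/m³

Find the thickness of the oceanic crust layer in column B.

Take the compensation level at the base of the deeper column (depth z_c below the surface of column A) and equate Σ ρ_i t_i down to z_c; mantle fills any gap and the z_c terms cancel.
Column A: 31.5×2710 + (z_c − 31.5)×3260
Column B: 1.75×0 + 3.92×1030 + x×2860 + (z_c − 1.75 − 3.92 − x)×3260
The z_c×3260 term appears on both sides and cancels. Collect the known terms of each column as K = Σ(ρt)_known − 3260 × (depth of known layers): K_A = 85365 − 3260×31.5 = −17325; K_B = 4037.6 − 3260×(1.75 + 3.92) = −14446.6.
Balance: K_A = K_B − x×(3260 − 2860), so x = (K_B − K_A)/(3260 − 2860) = 2878.4/400 = 7.2 km.

7.2 km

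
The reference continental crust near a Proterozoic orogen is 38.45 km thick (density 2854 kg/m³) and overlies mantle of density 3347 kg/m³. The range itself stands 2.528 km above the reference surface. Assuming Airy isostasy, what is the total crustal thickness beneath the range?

55.6 km

Root depth r = h ρ_c / (ρ_m − ρ_c) = 2.528 km × 2854 / 493 = 14.63 km.
Total thickness = T + h + r = 38.45 km + 2.528 km + 14.63 km = 55.6 km.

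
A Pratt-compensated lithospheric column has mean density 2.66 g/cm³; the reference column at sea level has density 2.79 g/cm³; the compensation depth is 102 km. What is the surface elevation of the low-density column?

4.98 km

ρ_ref D = ρ (D + h) → h = D (ρ_ref − ρ)/ρ.
h = 102 km × (2.79 − 2.66)/2.66 = 4.98 km.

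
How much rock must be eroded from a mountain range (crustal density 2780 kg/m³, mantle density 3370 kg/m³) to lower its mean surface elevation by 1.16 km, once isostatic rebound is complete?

Net drop Δ = e − u = e − e ρ_c/ρ_m = e (ρ_m − ρ_c)/ρ_m.
e = Δ ρ_m/(ρ_m − ρ_c) = 1.16 km × 3370/590 = 6.63 km.

6.63 km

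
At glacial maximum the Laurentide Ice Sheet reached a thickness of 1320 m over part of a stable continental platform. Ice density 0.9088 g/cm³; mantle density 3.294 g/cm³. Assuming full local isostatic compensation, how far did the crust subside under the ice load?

364 m

Balancing pressure at the compensation depth: the ice load ρ_ice t is balanced by mantle displaced below, ρ_m s.
s = t ρ_ice / ρ_m = 1320 m × 0.9088/3.294 = 364 m.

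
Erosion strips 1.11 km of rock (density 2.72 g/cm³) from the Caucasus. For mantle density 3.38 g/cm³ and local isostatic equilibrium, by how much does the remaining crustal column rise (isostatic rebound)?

Unloading: uplift u = e ρ_c/ρ_m = 1.11 km × 2.72/3.38 = 0.893 km.

0.893 km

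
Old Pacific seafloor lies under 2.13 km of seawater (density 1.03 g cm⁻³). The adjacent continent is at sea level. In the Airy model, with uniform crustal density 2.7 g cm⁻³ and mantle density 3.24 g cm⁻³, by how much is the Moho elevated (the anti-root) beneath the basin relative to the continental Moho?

Balancing pressure at the compensation depth: replacing crust with seawater at the top is compensated by replacing crust with mantle at the base: d (ρ_c − ρ_w) = a (ρ_m − ρ_c).
a = d (ρ_c − ρ_w)/(ρ_m − ρ_c) = 2.13 km × 1.67/0.54 = 6.59 km.

6.59 km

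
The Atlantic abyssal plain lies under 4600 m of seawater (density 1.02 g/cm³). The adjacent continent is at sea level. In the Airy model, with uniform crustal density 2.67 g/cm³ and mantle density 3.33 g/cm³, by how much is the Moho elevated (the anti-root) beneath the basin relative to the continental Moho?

Balancing pressure at the compensation depth: replacing crust with seawater at the top is compensated by replacing crust with mantle at the base: d (ρ_c − ρ_w) = a (ρ_m − ρ_c).
a = d (ρ_c − ρ_w)/(ρ_m − ρ_c) = 4600 m × 1.65/0.66 = 11500 m.

11500 m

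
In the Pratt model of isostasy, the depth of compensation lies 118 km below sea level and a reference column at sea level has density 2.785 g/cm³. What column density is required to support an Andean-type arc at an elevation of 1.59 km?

Pratt balance: ρ_ref D = ρ (D + h).
ρ = ρ_ref D/(D + h) = 2.785 × 118 km/(118 km + 1.59 km) = 2.75 g/cm³.

2.75 g/cm³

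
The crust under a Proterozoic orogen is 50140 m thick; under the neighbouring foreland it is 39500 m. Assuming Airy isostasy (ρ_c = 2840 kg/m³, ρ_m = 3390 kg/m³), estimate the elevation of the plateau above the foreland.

Excess crust Δ = 50140 m − 39500 m = 10640 m, split between elevation h and root r with h + r = Δ.
Airy balance ρ_c h = (ρ_m − ρ_c) r gives r = h ρ_c/(ρ_m − ρ_c), so h (1 + ρ_c/(ρ_m − ρ_c)) = Δ, i.e. h = Δ (ρ_m − ρ_c)/ρ_m.
h = 10640 m × 550/3390 = 1730 m.

1730 m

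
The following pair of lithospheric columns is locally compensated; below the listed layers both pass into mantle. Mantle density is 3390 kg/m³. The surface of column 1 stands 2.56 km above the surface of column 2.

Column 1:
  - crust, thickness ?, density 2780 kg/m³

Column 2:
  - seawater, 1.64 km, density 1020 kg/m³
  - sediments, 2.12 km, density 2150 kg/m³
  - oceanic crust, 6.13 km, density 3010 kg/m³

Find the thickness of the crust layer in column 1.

28.7 km

Take the compensation level at the base of the deeper column (depth z_c below the surface of column 1) and equate Σ ρ_i t_i down to z_c; mantle fills any gap and the z_c terms cancel.
Column 1: x×2780 + (z_c − 0 − x)×3390
Column 2: 2.56×0 + 1.64×1020 + 2.12×2150 + 6.13×3010 + (z_c − 2.56 − 9.89)×3390
The z_c×3390 term appears on both sides and cancels. Collect the known terms of each column as K = Σ(ρt)_known − 3390 × (depth of known layers): K_1 = 0 − 3390×0 = 0; K_2 = 24682.1 − 3390×(2.56 + 9.89) = −17523.4.
Balance: K_1 − x×(3390 − 2780) = K_2, so x = (K_1 − K_2)/(3390 − 2780) = 17523.4/610 = 28.7 km.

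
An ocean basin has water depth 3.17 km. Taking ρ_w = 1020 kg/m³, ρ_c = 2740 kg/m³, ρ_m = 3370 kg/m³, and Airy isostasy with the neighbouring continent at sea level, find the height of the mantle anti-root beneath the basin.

8.65 km

For local isostatic compensation: replacing crust with seawater at the top is compensated by replacing crust with mantle at the base: d (ρ_c − ρ_w) = a (ρ_m − ρ_c).
a = d (ρ_c − ρ_w)/(ρ_m − ρ_c) = 3.17 km × 1720/630 = 8.65 km.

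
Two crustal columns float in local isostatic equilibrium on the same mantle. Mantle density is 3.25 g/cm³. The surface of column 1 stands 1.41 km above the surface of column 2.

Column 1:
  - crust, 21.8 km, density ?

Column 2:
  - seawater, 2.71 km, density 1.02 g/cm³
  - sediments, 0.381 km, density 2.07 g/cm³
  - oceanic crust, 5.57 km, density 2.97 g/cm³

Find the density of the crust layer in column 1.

2.67 g/cm³

Take the compensation level at the base of the deeper column (depth z_c below the surface of column 1) and equate Σ ρ_i t_i down to z_c; mantle fills any gap and the z_c terms cancel.
Column 1: 21.8×ρ + (z_c − 21.8)×3.25
Column 2: 1.41×0 + 2.71×1.02 + 0.381×2.07 + 5.57×2.97 + (z_c − 1.41 − 8.661)×3.25
The z_c×3.25 term appears on both sides and cancels. Collect the known terms of each column as K = Σ(ρt)_known − 3.25 × (depth of known layers): K_1 = 0 − 3.25×21.8 = −70.85; K_2 = 20.09577 − 3.25×(1.41 + 8.661) = −12.63498.
Balance: K_1 + 21.8×ρ = K_2, so ρ = (K_2 − K_1)/21.8 = 58.215/21.8 = 2.67 g/cm³.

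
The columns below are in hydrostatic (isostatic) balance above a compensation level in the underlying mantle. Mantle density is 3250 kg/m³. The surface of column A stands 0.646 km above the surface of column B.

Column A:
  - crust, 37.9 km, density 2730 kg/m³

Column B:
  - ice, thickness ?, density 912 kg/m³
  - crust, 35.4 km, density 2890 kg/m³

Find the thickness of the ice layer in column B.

Take the compensation level at the base of the deeper column (depth z_c below the surface of column A) and equate Σ ρ_i t_i down to z_c; mantle fills any gap and the z_c terms cancel.
Column A: 37.9×2730 + (z_c − 37.9)×3250
Column B: 0.646×0 + x×912 + 35.4×2890 + (z_c − 0.646 − 35.4 − x)×3250
The z_c×3250 term appears on both sides and cancels. Collect the known terms of each column as K = Σ(ρt)_known − 3250 × (depth of known layers): K_A = 103467 − 3250×37.9 = −19708; K_B = 102306 − 3250×(0.646 + 35.4) = −14843.5.
Balance: K_A = K_B − x×(3250 − 912), so x = (K_B − K_A)/(3250 − 912) = 4864.5/2338 = 2.08 km.

2.08 km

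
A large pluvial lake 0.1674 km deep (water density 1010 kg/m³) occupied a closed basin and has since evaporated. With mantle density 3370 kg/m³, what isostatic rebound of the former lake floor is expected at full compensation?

0.0502 km

u = d ρ_w/ρ_m = 0.1674 km × 1010/3370 = 0.0502 km.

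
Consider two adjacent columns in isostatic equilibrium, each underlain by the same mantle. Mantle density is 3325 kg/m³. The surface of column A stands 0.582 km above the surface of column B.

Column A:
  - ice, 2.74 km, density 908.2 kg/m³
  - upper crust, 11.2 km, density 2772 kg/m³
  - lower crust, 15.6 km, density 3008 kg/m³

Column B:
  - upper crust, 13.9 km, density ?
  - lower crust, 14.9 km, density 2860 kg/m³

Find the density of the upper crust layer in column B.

Take the compensation level at the base of the deeper column (depth z_c below the surface of column A) and equate Σ ρ_i t_i down to z_c; mantle fills any gap and the z_c terms cancel.
Column A: 2.74×908.2 + 11.2×2772 + 15.6×3008 + (z_c − 29.54)×3325
Column B: 0.582×0 + 13.9×ρ + 14.9×2860 + (z_c − 0.582 − 28.8)×3325
The z_c×3325 term appears on both sides and cancels. Collect the known terms of each column as K = Σ(ρt)_known − 3325 × (depth of known layers): K_A = 80459.668 − 3325×29.54 = −17760.832; K_B = 42614 − 3325×(0.582 + 28.8) = −55081.15.
Balance: K_A = K_B + 13.9×ρ, so ρ = (K_A − K_B)/13.9 = 37320.3/13.9 = 2680 kg/m³.

2680 kg/m³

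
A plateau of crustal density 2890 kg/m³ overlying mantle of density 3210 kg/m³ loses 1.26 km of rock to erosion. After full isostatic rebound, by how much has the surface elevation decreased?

0.126 km

Rebound u = e ρ_c/ρ_m = 1.26 km × 2890/3210 = 1.134 km.
Net surface drop = e − u = 1.26 km − 1.134 km = e (ρ_m − ρ_c)/ρ_m = 0.126 km.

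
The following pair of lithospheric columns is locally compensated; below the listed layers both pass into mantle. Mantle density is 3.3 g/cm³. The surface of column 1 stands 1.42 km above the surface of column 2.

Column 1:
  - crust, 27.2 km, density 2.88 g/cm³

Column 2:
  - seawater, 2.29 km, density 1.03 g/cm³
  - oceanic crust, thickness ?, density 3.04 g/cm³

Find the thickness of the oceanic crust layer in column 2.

5.92 km

Take the compensation level at the base of the deeper column (depth z_c below the surface of column 1) and equate Σ ρ_i t_i down to z_c; mantle fills any gap and the z_c terms cancel.
Column 1: 27.2×2.88 + (z_c − 27.2)×3.3
Column 2: 1.42×0 + 2.29×1.03 + x×3.04 + (z_c − 1.42 − 2.29 − x)×3.3
The z_c×3.3 term appears on both sides and cancels. Collect the known terms of each column as K = Σ(ρt)_known − 3.3 × (depth of known layers): K_1 = 78.336 − 3.3×27.2 = −11.424; K_2 = 2.3587 − 3.3×(1.42 + 2.29) = −9.8843.
Balance: K_1 = K_2 − x×(3.3 − 3.04), so x = (K_2 − K_1)/(3.3 − 3.04) = 1.5397/0.26 = 5.92 km.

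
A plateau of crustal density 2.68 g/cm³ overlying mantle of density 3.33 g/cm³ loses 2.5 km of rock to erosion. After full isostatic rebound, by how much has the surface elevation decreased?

Rebound u = e ρ_c/ρ_m = 2.5 km × 2.68/3.33 = 2.012 km.
Net surface drop = e − u = 2.5 km − 2.012 km = e (ρ_m − ρ_c)/ρ_m = 0.488 km.

0.488 km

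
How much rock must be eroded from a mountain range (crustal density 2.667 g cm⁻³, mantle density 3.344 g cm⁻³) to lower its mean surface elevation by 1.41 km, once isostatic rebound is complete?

6.96 km

Net drop Δ = e − u = e − e ρ_c/ρ_m = e (ρ_m − ρ_c)/ρ_m.
e = Δ ρ_m/(ρ_m − ρ_c) = 1.41 km × 3.344/0.677 = 6.96 km.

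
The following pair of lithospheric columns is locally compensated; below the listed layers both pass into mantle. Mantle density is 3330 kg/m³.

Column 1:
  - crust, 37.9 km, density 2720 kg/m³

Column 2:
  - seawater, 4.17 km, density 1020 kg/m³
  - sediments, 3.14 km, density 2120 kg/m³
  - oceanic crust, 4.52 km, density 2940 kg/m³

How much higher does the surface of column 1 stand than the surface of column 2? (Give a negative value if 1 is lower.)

For any compensation level in the mantle, the mantle terms cancel and isostasy reduces to e = (Σt_1 − Σt_2) − (Σ(ρt)_1 − Σ(ρt)_2) / ρ_m.
Σt_1 = 37.9 km; Σt_2 = 11.83 km; Σ(ρt)_1 = 103088; Σ(ρt)_2 = 24199 (in km·kg/m³).
e = (37.9 − 11.83) − (103088 − 24199) / 3330 = 2.38 km.

2.38 km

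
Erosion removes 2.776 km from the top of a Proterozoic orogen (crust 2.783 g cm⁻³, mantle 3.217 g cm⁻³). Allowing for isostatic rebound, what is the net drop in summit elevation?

Rebound u = e ρ_c/ρ_m = 2.776 km × 2.783/3.217 = 2.401 km.
Net surface drop = e − u = 2.776 km − 2.401 km = e (ρ_m − ρ_c)/ρ_m = 0.375 km.

0.375 km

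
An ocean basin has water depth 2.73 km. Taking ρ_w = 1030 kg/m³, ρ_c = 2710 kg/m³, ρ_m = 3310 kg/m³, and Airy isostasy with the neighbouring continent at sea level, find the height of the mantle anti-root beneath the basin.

In Airy isostatic equilibrium: replacing crust with seawater at the top is compensated by replacing crust with mantle at the base: d (ρ_c − ρ_w) = a (ρ_m − ρ_c).
a = d (ρ_c − ρ_w)/(ρ_m − ρ_c) = 2.73 km × 1680/600 = 7.64 km.

7.64 km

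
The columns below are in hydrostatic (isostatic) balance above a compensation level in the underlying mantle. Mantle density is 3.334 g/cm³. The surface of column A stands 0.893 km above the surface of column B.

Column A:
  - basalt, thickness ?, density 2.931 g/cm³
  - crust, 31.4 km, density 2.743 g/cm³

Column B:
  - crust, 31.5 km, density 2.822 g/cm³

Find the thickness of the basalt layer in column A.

Take the compensation level at the base of the deeper column (depth z_c below the surface of column A) and equate Σ ρ_i t_i down to z_c; mantle fills any gap and the z_c terms cancel.
Column A: x×2.931 + 31.4×2.743 + (z_c − 31.4 − x)×3.334
Column B: 0.893×0 + 31.5×2.822 + (z_c − 0.893 − 31.5)×3.334
The z_c×3.334 term appears on both sides and cancels. Collect the known terms of each column as K = Σ(ρt)_known − 3.334 × (depth of known layers): K_A = 86.1302 − 3.334×31.4 = −18.5574; K_B = 88.893 − 3.334×(0.893 + 31.5) = −19.105262.
Balance: K_A − x×(3.334 − 2.931) = K_B, so x = (K_A − K_B)/(3.334 − 2.931) = 0.547862/0.403 = 1.36 km.

1.36 km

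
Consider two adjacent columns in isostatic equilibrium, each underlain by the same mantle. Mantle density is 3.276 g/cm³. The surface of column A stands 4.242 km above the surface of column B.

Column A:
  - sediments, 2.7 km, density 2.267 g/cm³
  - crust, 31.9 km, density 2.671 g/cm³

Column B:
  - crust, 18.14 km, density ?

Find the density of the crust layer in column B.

Take the compensation level at the base of the deeper column (depth z_c below the surface of column A) and equate Σ ρ_i t_i down to z_c; mantle fills any gap and the z_c terms cancel.
Column A: 2.7×2.267 + 31.9×2.671 + (z_c − 34.6)×3.276
Column B: 4.242×0 + 18.14×ρ + (z_c − 4.242 − 18.14)×3.276
The z_c×3.276 term appears on both sides and cancels. Collect the known terms of each column as K = Σ(ρt)_known − 3.276 × (depth of known layers): K_A = 91.3258 − 3.276×34.6 = −22.0238; K_B = 0 − 3.276×(4.242 + 18.14) = −73.323432.
Balance: K_A = K_B + 18.14×ρ, so ρ = (K_A − K_B)/18.14 = 51.2996/18.14 = 2.83 g/cm³.

2.83 g/cm³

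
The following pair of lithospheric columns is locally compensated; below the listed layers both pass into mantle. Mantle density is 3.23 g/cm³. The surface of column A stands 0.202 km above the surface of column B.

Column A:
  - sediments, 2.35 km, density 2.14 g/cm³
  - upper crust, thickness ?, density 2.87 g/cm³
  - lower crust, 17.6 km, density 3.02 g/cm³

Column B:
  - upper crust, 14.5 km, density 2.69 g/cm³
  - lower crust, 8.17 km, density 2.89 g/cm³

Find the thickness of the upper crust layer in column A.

Take the compensation level at the base of the deeper column (depth z_c below the surface of column A) and equate Σ ρ_i t_i down to z_c; mantle fills any gap and the z_c terms cancel.
Column A: 2.35×2.14 + x×2.87 + 17.6×3.02 + (z_c − 19.95 − x)×3.23
Column B: 0.202×0 + 14.5×2.69 + 8.17×2.89 + (z_c − 0.202 − 22.67)×3.23
The z_c×3.23 term appears on both sides and cancels. Collect the known terms of each column as K = Σ(ρt)_known − 3.23 × (depth of known layers): K_A = 58.181 − 3.23×19.95 = −6.2575; K_B = 62.6163 − 3.23×(0.202 + 22.67) = −11.26026.
Balance: K_A − x×(3.23 − 2.87) = K_B, so x = (K_A − K_B)/(3.23 − 2.87) = 5.00276/0.36 = 13.9 km.

13.9 km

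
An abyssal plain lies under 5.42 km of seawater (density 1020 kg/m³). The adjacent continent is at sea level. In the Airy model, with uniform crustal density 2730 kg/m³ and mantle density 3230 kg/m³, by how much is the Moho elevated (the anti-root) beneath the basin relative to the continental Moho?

In Airy isostatic equilibrium: replacing crust with seawater at the top is compensated by replacing crust with mantle at the base: d (ρ_c − ρ_w) = a (ρ_m − ρ_c).
a = d (ρ_c − ρ_w)/(ρ_m − ρ_c) = 5.42 km × 1710/500 = 18.5 km.

18.5 km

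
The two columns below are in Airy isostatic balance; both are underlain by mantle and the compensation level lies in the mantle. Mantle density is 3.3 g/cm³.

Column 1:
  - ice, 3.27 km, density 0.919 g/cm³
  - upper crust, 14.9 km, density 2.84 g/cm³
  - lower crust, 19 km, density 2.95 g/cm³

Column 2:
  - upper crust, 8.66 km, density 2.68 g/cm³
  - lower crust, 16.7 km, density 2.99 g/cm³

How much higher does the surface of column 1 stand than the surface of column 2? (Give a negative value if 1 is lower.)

For any compensation level in the mantle, the mantle terms cancel and isostasy reduces to e = (Σt_1 − Σt_2) − (Σ(ρt)_1 − Σ(ρt)_2) / ρ_m.
Σt_1 = 37.17 km; Σt_2 = 25.36 km; Σ(ρt)_1 = 101.37113; Σ(ρt)_2 = 73.1418 (in km·g/cm³).
e = (37.17 − 25.36) − (101.37113 − 73.1418) / 3.3 = 3.26 km.

3.26 km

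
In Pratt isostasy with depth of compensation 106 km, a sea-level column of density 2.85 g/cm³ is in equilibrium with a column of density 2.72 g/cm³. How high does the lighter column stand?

ρ_ref D = ρ (D + h) → h = D (ρ_ref − ρ)/ρ.
h = 106 km × (2.85 − 2.72)/2.72 = 5.07 km.

5.07 km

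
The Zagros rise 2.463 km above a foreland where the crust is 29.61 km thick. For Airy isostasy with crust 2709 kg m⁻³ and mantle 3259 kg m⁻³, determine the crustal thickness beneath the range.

44.2 km

Root depth r = h ρ_c / (ρ_m − ρ_c) = 2.463 km × 2709 / 550 = 12.13 km.
Total thickness = T + h + r = 29.61 km + 2.463 km + 12.13 km = 44.2 km.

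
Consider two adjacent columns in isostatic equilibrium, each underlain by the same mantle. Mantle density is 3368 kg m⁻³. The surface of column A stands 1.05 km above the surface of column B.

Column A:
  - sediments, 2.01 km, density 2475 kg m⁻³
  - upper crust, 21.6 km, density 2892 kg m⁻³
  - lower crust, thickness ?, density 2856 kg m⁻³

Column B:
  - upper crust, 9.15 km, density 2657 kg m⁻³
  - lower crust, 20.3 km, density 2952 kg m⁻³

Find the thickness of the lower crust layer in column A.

12.5 km

Take the compensation level at the base of the deeper column (depth z_c below the surface of column A) and equate Σ ρ_i t_i down to z_c; mantle fills any gap and the z_c terms cancel.
Column A: 2.01×2475 + 21.6×2892 + x×2856 + (z_c − 23.61 − x)×3368
Column B: 1.05×0 + 9.15×2657 + 20.3×2952 + (z_c − 1.05 − 29.45)×3368
The z_c×3368 term appears on both sides and cancels. Collect the known terms of each column as K = Σ(ρt)_known − 3368 × (depth of known layers): K_A = 67441.95 − 3368×23.61 = −12076.53; K_B = 84237.15 − 3368×(1.05 + 29.45) = −18486.85.
Balance: K_A − x×(3368 − 2856) = K_B, so x = (K_A − K_B)/(3368 − 2856) = 6410.32/512 = 12.5 km.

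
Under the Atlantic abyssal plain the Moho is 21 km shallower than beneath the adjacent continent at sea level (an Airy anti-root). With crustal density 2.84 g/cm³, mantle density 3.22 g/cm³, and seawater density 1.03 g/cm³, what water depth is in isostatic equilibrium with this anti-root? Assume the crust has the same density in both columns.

4.41 km

Replacing a thickness d of crust by seawater at the top must be balanced by replacing crust with mantle at the base: d (ρ_c − ρ_w) = a (ρ_m − ρ_c).
d = a (ρ_m − ρ_c)/(ρ_c − ρ_w) = 21 km × 0.38/1.81 = 4.41 km.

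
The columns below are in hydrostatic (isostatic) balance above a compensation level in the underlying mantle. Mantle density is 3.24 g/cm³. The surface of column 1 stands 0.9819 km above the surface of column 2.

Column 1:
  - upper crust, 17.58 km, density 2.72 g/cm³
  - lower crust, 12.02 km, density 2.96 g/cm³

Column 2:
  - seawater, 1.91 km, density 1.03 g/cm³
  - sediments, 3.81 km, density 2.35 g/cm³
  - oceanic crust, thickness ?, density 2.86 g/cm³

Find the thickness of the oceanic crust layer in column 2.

Take the compensation level at the base of the deeper column (depth z_c below the surface of column 1) and equate Σ ρ_i t_i down to z_c; mantle fills any gap and the z_c terms cancel.
Column 1: 17.58×2.72 + 12.02×2.96 + (z_c − 29.6)×3.24
Column 2: 0.9819×0 + 1.91×1.03 + 3.81×2.35 + x×2.86 + (z_c − 0.9819 − 5.72 − x)×3.24
The z_c×3.24 term appears on both sides and cancels. Collect the known terms of each column as K = Σ(ρt)_known − 3.24 × (depth of known layers): K_1 = 83.3968 − 3.24×29.6 = −12.5072; K_2 = 10.9208 − 3.24×(0.9819 + 5.72) = −10.793356.
Balance: K_1 = K_2 − x×(3.24 − 2.86), so x = (K_2 − K_1)/(3.24 − 2.86) = 1.71384/0.38 = 4.51 km.

4.51 km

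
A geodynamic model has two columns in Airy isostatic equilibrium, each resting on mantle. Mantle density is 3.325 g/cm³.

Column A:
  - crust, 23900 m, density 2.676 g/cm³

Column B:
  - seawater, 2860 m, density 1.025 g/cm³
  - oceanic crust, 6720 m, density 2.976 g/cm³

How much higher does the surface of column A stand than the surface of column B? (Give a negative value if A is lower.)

1980 m

For any compensation level in the mantle, the mantle terms cancel and isostasy reduces to e = (Σt_A − Σt_B) − (Σ(ρt)_A − Σ(ρt)_B) / ρ_m.
Σt_A = 23900 m; Σt_B = 9580 m; Σ(ρt)_A = 63956.4; Σ(ρt)_B = 22930.22 (in m·g/cm³).
e = (23900 − 9580) − (63956.4 − 22930.22) / 3.325 = 1980 m.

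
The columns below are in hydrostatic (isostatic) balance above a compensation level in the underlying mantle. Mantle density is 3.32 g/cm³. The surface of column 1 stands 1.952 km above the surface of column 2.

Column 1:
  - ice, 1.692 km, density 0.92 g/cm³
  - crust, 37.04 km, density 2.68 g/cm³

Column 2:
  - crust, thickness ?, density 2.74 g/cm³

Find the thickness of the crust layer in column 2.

Take the compensation level at the base of the deeper column (depth z_c below the surface of column 1) and equate Σ ρ_i t_i down to z_c; mantle fills any gap and the z_c terms cancel.
Column 1: 1.692×0.92 + 37.04×2.68 + (z_c − 38.732)×3.32
Column 2: 1.952×0 + x×2.74 + (z_c − 1.952 − 0 − x)×3.32
The z_c×3.32 term appears on both sides and cancels. Collect the known terms of each column as K = Σ(ρt)_known − 3.32 × (depth of known layers): K_1 = 100.82384 − 3.32×38.732 = −27.7664; K_2 = 0 − 3.32×(1.952 + 0) = −6.48064.
Balance: K_1 = K_2 − x×(3.32 − 2.74), so x = (K_2 − K_1)/(3.32 − 2.74) = 21.2858/0.58 = 36.7 km.

36.7 km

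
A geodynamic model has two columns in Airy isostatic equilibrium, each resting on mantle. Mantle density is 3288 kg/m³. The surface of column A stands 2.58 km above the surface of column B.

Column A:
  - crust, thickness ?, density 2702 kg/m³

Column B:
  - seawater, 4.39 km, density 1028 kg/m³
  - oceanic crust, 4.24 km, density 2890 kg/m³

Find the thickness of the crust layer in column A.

34.3 km

Take the compensation level at the base of the deeper column (depth z_c below the surface of column A) and equate Σ ρ_i t_i down to z_c; mantle fills any gap and the z_c terms cancel.
Column A: x×2702 + (z_c − 0 − x)×3288
Column B: 2.58×0 + 4.39×1028 + 4.24×2890 + (z_c − 2.58 − 8.63)×3288
The z_c×3288 term appears on both sides and cancels. Collect the known terms of each column as K = Σ(ρt)_known − 3288 × (depth of known layers): K_A = 0 − 3288×0 = 0; K_B = 16766.52 − 3288×(2.58 + 8.63) = −20091.96.
Balance: K_A − x×(3288 − 2702) = K_B, so x = (K_A − K_B)/(3288 − 2702) = 20092/586 = 34.3 km.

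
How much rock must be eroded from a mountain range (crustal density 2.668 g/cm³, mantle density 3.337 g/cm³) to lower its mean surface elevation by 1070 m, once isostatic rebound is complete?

5340 m

Net drop Δ = e − u = e − e ρ_c/ρ_m = e (ρ_m − ρ_c)/ρ_m.
e = Δ ρ_m/(ρ_m − ρ_c) = 1070 m × 3.337/0.669 = 5340 m.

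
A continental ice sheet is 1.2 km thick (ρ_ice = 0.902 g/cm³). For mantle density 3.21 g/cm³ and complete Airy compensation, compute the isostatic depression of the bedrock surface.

0.337 km

For local isostatic compensation: the ice load ρ_ice t is balanced by mantle displaced below, ρ_m s.
s = t ρ_ice / ρ_m = 1.2 km × 0.902/3.21 = 0.337 km.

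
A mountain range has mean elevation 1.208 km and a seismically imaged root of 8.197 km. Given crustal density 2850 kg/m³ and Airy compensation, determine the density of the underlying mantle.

Airy balance: ρ_c h = (ρ_m − ρ_c) r → ρ_m = ρ_c (1 + h/r).
ρ_m = 2850 × (1 + 1.208 km/8.197 km) = 3270 kg/m³.

3270 kg/m³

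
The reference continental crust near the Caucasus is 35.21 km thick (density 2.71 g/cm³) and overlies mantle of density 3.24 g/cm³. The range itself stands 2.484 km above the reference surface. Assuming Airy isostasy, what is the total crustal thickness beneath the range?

50.4 km

Root depth r = h ρ_c / (ρ_m − ρ_c) = 2.484 km × 2.71 / 0.53 = 12.7 km.
Total thickness = T + h + r = 35.21 km + 2.484 km + 12.7 km = 50.4 km.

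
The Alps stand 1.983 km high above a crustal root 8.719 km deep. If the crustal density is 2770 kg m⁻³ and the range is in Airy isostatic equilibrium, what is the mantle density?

Airy balance: ρ_c h = (ρ_m − ρ_c) r → ρ_m = ρ_c (1 + h/r).
ρ_m = 2770 × (1 + 1.983 km/8.719 km) = 3400 kg m⁻³.

3400 kg m⁻³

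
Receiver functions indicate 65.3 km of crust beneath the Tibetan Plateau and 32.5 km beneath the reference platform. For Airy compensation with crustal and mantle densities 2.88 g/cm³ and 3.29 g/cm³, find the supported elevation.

4.09 km

Excess crust Δ = 65.3 km − 32.5 km = 32.8 km, split between elevation h and root r with h + r = Δ.
Airy balance ρ_c h = (ρ_m − ρ_c) r gives r = h ρ_c/(ρ_m − ρ_c), so h (1 + ρ_c/(ρ_m − ρ_c)) = Δ, i.e. h = Δ (ρ_m − ρ_c)/ρ_m.
h = 32.8 km × 0.41/3.29 = 4.09 km.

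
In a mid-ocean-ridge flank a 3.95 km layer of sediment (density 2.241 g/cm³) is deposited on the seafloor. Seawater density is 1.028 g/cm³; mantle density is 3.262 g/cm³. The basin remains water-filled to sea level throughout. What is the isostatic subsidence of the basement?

2.14 km

Submarine loading: the sediment displaces seawater, and the subsidence is in turn flooded, so s (ρ_m − ρ_w) = t (ρ_sed − ρ_w).
s = 3.95 km × (2.241 − 1.028) / (3.262 − 1.028) = 2.14 km.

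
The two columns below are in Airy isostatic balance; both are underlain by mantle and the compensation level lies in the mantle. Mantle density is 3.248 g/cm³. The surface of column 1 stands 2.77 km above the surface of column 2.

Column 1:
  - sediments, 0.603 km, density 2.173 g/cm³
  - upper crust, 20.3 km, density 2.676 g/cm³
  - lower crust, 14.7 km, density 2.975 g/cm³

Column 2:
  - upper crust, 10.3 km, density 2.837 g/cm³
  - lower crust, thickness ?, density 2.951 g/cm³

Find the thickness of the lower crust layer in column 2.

10.2 km

Take the compensation level at the base of the deeper column (depth z_c below the surface of column 1) and equate Σ ρ_i t_i down to z_c; mantle fills any gap and the z_c terms cancel.
Column 1: 0.603×2.173 + 20.3×2.676 + 14.7×2.975 + (z_c − 35.603)×3.248
Column 2: 2.77×0 + 10.3×2.837 + x×2.951 + (z_c − 2.77 − 10.3 − x)×3.248
The z_c×3.248 term appears on both sides and cancels. Collect the known terms of each column as K = Σ(ρt)_known − 3.248 × (depth of known layers): K_1 = 99.365619 − 3.248×35.603 = −16.272925; K_2 = 29.2211 − 3.248×(2.77 + 10.3) = −13.23026.
Balance: K_1 = K_2 − x×(3.248 − 2.951), so x = (K_2 − K_1)/(3.248 − 2.951) = 3.04266/0.297 = 10.2 km.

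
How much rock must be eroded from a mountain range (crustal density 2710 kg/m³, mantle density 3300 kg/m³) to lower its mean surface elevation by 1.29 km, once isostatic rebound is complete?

Net drop Δ = e − u = e − e ρ_c/ρ_m = e (ρ_m − ρ_c)/ρ_m.
e = Δ ρ_m/(ρ_m − ρ_c) = 1.29 km × 3300/590 = 7.22 km.

7.22 km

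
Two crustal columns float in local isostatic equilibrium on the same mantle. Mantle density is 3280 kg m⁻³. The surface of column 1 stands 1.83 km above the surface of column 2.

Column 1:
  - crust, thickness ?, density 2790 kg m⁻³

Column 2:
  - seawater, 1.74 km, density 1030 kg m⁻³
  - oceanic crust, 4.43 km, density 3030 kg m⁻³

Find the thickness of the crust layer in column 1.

22.5 km

Take the compensation level at the base of the deeper column (depth z_c below the surface of column 1) and equate Σ ρ_i t_i down to z_c; mantle fills any gap and the z_c terms cancel.
Column 1: x×2790 + (z_c − 0 − x)×3280
Column 2: 1.83×0 + 1.74×1030 + 4.43×3030 + (z_c − 1.83 − 6.17)×3280
The z_c×3280 term appears on both sides and cancels. Collect the known terms of each column as K = Σ(ρt)_known − 3280 × (depth of known layers): K_1 = 0 − 3280×0 = 0; K_2 = 15215.1 − 3280×(1.83 + 6.17) = −11024.9.
Balance: K_1 − x×(3280 − 2790) = K_2, so x = (K_1 − K_2)/(3280 − 2790) = 11024.9/490 = 22.5 km.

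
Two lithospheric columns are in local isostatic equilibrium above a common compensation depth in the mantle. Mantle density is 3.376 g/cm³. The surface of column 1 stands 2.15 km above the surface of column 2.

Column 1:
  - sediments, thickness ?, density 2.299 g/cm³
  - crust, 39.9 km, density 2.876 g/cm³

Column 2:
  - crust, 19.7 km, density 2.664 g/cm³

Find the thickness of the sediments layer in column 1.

1.24 km

Take the compensation level at the base of the deeper column (depth z_c below the surface of column 1) and equate Σ ρ_i t_i down to z_c; mantle fills any gap and the z_c terms cancel.
Column 1: x×2.299 + 39.9×2.876 + (z_c − 39.9 − x)×3.376
Column 2: 2.15×0 + 19.7×2.664 + (z_c − 2.15 − 19.7)×3.376
The z_c×3.376 term appears on both sides and cancels. Collect the known terms of each column as K = Σ(ρt)_known − 3.376 × (depth of known layers): K_1 = 114.7524 − 3.376×39.9 = −19.95; K_2 = 52.4808 − 3.376×(2.15 + 19.7) = −21.2848.
Balance: K_1 − x×(3.376 − 2.299) = K_2, so x = (K_1 − K_2)/(3.376 − 2.299) = 1.3348/1.077 = 1.24 km.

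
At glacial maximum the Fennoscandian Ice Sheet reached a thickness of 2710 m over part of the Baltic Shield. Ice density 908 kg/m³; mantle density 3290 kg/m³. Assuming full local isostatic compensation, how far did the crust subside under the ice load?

748 m

By Archimedes' principle applied to the lithosphere: the ice load ρ_ice t is balanced by mantle displaced below, ρ_m s.
s = t ρ_ice / ρ_m = 2710 m × 908/3290 = 748 m.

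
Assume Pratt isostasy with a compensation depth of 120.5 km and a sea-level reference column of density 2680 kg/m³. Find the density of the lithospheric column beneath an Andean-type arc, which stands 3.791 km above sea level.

Pratt balance: ρ_ref D = ρ (D + h).
ρ = ρ_ref D/(D + h) = 2680 × 120.5 km/(120.5 km + 3.791 km) = 2600 kg/m³.

2600 kg/m³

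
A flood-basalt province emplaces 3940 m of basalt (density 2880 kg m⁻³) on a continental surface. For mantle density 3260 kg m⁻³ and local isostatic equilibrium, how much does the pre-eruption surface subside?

3480 m

Subaerial loading: s = t ρ_load / ρ_m.
s = 3940 m × 2880/3260 = 3480 m.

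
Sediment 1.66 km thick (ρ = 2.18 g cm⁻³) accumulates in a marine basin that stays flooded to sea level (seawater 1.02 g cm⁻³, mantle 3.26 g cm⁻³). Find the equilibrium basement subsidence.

0.86 km

Submarine loading: the sediment displaces seawater, and the subsidence is in turn flooded, so s (ρ_m − ρ_w) = t (ρ_sed − ρ_w).
s = 1.66 km × (2.18 − 1.02) / (3.26 − 1.02) = 0.86 km.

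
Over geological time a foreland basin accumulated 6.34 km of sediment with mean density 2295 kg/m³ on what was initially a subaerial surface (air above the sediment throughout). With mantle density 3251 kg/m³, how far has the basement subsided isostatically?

Subaerial load: s = t ρ_sed / ρ_m = 6.34 km × 2295/3251 = 4.48 km.

4.48 km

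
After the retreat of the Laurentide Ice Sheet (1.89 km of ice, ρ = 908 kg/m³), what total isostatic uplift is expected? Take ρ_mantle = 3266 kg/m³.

Removing the load lets mantle flow back in; uplift u satisfies ρ_ice t = ρ_m u.
u = t ρ_ice/ρ_m = 1.89 km × 908/3266 = 0.525 km.

0.525 km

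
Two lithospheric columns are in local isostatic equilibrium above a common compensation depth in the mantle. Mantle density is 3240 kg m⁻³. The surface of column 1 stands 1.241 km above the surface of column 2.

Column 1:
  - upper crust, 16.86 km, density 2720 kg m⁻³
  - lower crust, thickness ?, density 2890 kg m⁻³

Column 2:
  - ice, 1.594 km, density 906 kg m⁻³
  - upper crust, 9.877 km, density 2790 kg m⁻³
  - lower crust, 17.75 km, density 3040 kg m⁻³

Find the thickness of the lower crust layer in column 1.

Take the compensation level at the base of the deeper column (depth z_c below the surface of column 1) and equate Σ ρ_i t_i down to z_c; mantle fills any gap and the z_c terms cancel.
Column 1: 16.86×2720 + x×2890 + (z_c − 16.86 − x)×3240
Column 2: 1.241×0 + 1.594×906 + 9.877×2790 + 17.75×3040 + (z_c − 1.241 − 29.221)×3240
The z_c×3240 term appears on both sides and cancels. Collect the known terms of each column as K = Σ(ρt)_known − 3240 × (depth of known layers): K_1 = 45859.2 − 3240×16.86 = −8767.2; K_2 = 82960.994 − 3240×(1.241 + 29.221) = −15735.886.
Balance: K_1 − x×(3240 − 2890) = K_2, so x = (K_1 − K_2)/(3240 − 2890) = 6968.69/350 = 19.9 km.

19.9 km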